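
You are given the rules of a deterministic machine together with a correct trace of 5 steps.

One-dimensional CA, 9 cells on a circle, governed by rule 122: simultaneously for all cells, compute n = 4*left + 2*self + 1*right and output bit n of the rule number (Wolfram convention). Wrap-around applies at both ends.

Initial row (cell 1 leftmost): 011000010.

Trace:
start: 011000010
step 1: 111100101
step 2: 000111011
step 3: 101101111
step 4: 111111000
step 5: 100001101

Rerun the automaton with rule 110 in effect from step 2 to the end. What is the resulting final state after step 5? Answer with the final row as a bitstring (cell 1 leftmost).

(re-executing steps 2..5 under rule 110; state before step 2: 111100101)
step 2: 000101111
step 3: 001111001
step 4: 011001011
step 5: 111011111

111011111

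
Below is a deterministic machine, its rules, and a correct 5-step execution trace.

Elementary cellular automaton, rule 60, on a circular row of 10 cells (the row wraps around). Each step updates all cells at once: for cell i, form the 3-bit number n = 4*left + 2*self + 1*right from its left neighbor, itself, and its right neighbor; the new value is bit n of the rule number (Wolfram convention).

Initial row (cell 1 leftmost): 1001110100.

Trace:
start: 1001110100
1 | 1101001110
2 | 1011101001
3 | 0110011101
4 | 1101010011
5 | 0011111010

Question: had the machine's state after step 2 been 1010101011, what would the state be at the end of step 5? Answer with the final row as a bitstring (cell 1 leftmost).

state after step 2 := 1010101011
3 | 0111111110
4 | 0100000001
5 | 1110000001

1110000001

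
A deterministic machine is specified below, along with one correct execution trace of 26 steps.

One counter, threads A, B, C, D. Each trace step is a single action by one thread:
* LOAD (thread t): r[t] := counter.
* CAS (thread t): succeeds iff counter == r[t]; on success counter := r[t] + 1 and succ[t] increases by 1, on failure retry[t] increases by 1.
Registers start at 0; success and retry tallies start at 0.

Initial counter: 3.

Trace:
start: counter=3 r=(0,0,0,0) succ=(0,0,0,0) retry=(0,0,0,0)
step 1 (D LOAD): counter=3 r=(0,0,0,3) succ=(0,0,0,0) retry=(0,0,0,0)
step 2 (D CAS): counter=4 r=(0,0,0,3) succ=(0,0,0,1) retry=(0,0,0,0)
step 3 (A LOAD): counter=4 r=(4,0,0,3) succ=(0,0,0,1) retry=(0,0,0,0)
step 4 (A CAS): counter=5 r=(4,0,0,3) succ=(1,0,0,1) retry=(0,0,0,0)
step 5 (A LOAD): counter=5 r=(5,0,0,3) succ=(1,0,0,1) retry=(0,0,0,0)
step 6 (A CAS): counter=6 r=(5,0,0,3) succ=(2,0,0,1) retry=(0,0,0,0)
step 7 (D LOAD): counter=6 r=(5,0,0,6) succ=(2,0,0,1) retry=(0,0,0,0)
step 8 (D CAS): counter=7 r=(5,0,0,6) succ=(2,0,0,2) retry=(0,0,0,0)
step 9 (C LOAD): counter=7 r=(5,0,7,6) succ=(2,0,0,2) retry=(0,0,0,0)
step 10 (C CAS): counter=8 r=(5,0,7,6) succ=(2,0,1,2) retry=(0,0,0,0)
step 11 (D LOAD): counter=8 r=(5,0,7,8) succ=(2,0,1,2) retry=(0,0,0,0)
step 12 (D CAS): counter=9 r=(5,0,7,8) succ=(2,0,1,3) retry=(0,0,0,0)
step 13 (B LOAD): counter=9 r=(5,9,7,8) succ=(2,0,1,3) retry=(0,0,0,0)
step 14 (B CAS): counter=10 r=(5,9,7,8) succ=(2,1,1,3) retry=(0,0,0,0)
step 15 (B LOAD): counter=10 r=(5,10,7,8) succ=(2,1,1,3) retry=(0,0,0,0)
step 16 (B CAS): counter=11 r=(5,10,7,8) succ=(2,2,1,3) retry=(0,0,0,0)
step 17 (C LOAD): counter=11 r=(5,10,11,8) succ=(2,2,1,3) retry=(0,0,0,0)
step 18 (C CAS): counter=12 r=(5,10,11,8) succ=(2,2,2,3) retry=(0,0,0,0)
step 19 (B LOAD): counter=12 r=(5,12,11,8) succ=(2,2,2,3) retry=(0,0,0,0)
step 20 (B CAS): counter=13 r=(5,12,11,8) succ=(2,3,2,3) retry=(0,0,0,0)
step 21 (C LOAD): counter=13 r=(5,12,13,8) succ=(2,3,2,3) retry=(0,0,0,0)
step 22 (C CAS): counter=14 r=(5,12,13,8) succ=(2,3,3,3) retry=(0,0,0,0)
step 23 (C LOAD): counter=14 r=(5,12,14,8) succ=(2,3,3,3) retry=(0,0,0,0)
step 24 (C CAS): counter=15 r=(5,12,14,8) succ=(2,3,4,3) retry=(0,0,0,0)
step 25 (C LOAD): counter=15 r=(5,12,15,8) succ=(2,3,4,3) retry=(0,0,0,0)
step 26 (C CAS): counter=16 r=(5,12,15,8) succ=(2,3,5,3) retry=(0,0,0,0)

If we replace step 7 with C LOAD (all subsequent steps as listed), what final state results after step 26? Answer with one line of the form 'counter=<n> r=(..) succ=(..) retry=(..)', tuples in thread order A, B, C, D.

counter=15 r=(5,11,14,7) succ=(2,3,5,2) retry=(0,0,0,1)

(re-executing from step 7 with the substitution; state before step 7: counter=6 r=(5,0,0,3) succ=(2,0,0,1) retry=(0,0,0,0))
step 7 (C LOAD): counter=6 r=(5,0,6,3) succ=(2,0,0,1) retry=(0,0,0,0)
step 8 (D CAS): counter=6 r=(5,0,6,3) succ=(2,0,0,1) retry=(0,0,0,1)
step 9 (C LOAD): counter=6 r=(5,0,6,3) succ=(2,0,0,1) retry=(0,0,0,1)
step 10 (C CAS): counter=7 r=(5,0,6,3) succ=(2,0,1,1) retry=(0,0,0,1)
step 11 (D LOAD): counter=7 r=(5,0,6,7) succ=(2,0,1,1) retry=(0,0,0,1)
step 12 (D CAS): counter=8 r=(5,0,6,7) succ=(2,0,1,2) retry=(0,0,0,1)
step 13 (B LOAD): counter=8 r=(5,8,6,7) succ=(2,0,1,2) retry=(0,0,0,1)
step 14 (B CAS): counter=9 r=(5,8,6,7) succ=(2,1,1,2) retry=(0,0,0,1)
step 15 (B LOAD): counter=9 r=(5,9,6,7) succ=(2,1,1,2) retry=(0,0,0,1)
step 16 (B CAS): counter=10 r=(5,9,6,7) succ=(2,2,1,2) retry=(0,0,0,1)
step 17 (C LOAD): counter=10 r=(5,9,10,7) succ=(2,2,1,2) retry=(0,0,0,1)
step 18 (C CAS): counter=11 r=(5,9,10,7) succ=(2,2,2,2) retry=(0,0,0,1)
step 19 (B LOAD): counter=11 r=(5,11,10,7) succ=(2,2,2,2) retry=(0,0,0,1)
step 20 (B CAS): counter=12 r=(5,11,10,7) succ=(2,3,2,2) retry=(0,0,0,1)
step 21 (C LOAD): counter=12 r=(5,11,12,7) succ=(2,3,2,2) retry=(0,0,0,1)
step 22 (C CAS): counter=13 r=(5,11,12,7) succ=(2,3,3,2) retry=(0,0,0,1)
step 23 (C LOAD): counter=13 r=(5,11,13,7) succ=(2,3,3,2) retry=(0,0,0,1)
step 24 (C CAS): counter=14 r=(5,11,13,7) succ=(2,3,4,2) retry=(0,0,0,1)
step 25 (C LOAD): counter=14 r=(5,11,14,7) succ=(2,3,4,2) retry=(0,0,0,1)
step 26 (C CAS): counter=15 r=(5,11,14,7) succ=(2,3,5,2) retry=(0,0,0,1)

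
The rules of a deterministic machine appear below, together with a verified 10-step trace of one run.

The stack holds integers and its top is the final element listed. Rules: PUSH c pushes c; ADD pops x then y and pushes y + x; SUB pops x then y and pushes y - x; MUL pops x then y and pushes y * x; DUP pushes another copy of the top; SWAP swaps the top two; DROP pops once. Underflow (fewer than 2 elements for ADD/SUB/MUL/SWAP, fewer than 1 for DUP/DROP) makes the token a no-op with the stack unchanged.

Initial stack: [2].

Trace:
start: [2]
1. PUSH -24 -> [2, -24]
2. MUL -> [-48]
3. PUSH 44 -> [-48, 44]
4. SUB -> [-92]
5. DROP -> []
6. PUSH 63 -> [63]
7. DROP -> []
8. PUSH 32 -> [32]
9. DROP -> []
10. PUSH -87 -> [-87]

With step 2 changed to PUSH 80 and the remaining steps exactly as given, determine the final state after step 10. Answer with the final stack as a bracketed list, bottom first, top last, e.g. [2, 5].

(re-executing from step 2 with the substitution; state before step 2: [2, -24])
2. PUSH 80 -> [2, -24, 80]
3. PUSH 44 -> [2, -24, 80, 44]
4. SUB -> [2, -24, 36]
5. DROP -> [2, -24]
6. PUSH 63 -> [2, -24, 63]
7. DROP -> [2, -24]
8. PUSH 32 -> [2, -24, 32]
9. DROP -> [2, -24]
10. PUSH -87 -> [2, -24, -87]

[2, -24, -87]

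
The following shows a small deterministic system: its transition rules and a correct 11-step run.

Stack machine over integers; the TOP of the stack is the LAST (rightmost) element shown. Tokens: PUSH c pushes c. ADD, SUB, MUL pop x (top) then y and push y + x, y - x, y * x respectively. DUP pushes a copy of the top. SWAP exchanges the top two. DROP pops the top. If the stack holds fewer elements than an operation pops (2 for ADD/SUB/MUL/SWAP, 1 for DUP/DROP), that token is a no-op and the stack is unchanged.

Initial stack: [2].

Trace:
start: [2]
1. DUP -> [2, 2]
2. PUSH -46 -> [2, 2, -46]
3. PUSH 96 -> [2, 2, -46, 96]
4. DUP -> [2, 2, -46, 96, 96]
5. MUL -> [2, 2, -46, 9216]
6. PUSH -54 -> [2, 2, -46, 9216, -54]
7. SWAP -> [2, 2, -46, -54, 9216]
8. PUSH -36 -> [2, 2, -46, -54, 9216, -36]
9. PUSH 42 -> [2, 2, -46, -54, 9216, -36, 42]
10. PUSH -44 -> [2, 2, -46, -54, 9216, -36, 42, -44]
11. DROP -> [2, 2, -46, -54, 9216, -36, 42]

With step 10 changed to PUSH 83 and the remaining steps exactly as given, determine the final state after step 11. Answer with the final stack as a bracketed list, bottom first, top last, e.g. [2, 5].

(re-executing from step 10 with the substitution; state before step 10: [2, 2, -46, -54, 9216, -36, 42])
10. PUSH 83 -> [2, 2, -46, -54, 9216, -36, 42, 83]
11. DROP -> [2, 2, -46, -54, 9216, -36, 42]

[2, 2, -46, -54, 9216, -36, 42]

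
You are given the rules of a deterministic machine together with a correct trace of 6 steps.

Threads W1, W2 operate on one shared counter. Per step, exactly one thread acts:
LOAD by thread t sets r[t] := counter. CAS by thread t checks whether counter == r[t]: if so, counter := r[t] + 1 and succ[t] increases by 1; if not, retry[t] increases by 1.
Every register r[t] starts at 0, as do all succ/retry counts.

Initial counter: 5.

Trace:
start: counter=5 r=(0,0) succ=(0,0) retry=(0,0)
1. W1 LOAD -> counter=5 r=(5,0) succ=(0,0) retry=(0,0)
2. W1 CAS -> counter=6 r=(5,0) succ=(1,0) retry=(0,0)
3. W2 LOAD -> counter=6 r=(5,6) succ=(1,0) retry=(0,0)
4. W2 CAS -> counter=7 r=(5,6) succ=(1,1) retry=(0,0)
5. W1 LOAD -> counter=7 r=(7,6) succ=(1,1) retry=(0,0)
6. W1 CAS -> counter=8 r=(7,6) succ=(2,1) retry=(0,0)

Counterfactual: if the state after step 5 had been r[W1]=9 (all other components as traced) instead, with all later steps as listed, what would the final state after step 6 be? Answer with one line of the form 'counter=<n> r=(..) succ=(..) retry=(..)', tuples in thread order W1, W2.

counter=7 r=(9,6) succ=(1,1) retry=(1,0)

state after step 5 := counter=7 r=(9,6) succ=(1,1) retry=(0,0)
6. W1 CAS -> counter=7 r=(9,6) succ=(1,1) retry=(1,0)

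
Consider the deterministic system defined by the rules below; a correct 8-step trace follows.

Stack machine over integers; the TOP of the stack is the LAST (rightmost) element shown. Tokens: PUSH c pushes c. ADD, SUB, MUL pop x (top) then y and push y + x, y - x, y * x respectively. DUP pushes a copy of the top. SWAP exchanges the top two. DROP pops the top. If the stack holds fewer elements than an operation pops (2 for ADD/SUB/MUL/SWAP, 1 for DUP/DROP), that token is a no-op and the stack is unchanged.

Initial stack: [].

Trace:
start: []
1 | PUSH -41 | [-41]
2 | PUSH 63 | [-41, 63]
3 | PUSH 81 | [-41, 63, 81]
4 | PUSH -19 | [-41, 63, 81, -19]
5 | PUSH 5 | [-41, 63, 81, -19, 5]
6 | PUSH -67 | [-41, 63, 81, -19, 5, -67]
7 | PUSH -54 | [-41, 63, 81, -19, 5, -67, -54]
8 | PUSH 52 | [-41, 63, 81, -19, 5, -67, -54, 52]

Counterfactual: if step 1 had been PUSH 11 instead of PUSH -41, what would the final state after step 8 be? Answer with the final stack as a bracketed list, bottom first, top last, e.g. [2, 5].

(re-executing from step 1 with the substitution; state before step 1: [])
1 | PUSH 11 | [11]
2 | PUSH 63 | [11, 63]
3 | PUSH 81 | [11, 63, 81]
4 | PUSH -19 | [11, 63, 81, -19]
5 | PUSH 5 | [11, 63, 81, -19, 5]
6 | PUSH -67 | [11, 63, 81, -19, 5, -67]
7 | PUSH -54 | [11, 63, 81, -19, 5, -67, -54]
8 | PUSH 52 | [11, 63, 81, -19, 5, -67, -54, 52]

[11, 63, 81, -19, 5, -67, -54, 52]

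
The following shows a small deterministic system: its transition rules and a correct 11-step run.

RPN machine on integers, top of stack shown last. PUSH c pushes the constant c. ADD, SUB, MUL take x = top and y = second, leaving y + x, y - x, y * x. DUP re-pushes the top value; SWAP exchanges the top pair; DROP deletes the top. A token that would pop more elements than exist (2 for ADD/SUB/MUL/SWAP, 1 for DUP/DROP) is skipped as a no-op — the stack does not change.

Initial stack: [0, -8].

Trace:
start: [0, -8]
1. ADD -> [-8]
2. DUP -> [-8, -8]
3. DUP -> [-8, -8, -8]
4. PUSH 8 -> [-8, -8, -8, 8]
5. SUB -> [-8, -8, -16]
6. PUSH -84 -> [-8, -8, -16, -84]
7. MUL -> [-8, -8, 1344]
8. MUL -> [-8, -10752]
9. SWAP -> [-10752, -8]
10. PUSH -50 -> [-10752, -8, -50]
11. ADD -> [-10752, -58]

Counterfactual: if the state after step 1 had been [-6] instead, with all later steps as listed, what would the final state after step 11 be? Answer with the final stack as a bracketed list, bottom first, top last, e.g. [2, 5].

state after step 1 := [-6]
2. DUP -> [-6, -6]
3. DUP -> [-6, -6, -6]
4. PUSH 8 -> [-6, -6, -6, 8]
5. SUB -> [-6, -6, -14]
6. PUSH -84 -> [-6, -6, -14, -84]
7. MUL -> [-6, -6, 1176]
8. MUL -> [-6, -7056]
9. SWAP -> [-7056, -6]
10. PUSH -50 -> [-7056, -6, -50]
11. ADD -> [-7056, -56]

[-7056, -56]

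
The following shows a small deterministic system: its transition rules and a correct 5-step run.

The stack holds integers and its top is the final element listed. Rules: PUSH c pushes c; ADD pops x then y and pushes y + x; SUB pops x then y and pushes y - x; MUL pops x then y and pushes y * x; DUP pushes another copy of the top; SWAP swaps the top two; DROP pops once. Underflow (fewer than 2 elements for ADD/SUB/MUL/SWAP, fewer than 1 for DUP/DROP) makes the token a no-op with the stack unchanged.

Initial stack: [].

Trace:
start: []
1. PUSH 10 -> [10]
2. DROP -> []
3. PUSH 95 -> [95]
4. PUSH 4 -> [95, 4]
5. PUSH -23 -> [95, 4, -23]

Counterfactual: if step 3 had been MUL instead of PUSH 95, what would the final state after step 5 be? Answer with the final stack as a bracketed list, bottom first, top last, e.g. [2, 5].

(re-executing from step 3 with the substitution; state before step 3: [])
3. MUL -> []
4. PUSH 4 -> [4]
5. PUSH -23 -> [4, -23]

[4, -23]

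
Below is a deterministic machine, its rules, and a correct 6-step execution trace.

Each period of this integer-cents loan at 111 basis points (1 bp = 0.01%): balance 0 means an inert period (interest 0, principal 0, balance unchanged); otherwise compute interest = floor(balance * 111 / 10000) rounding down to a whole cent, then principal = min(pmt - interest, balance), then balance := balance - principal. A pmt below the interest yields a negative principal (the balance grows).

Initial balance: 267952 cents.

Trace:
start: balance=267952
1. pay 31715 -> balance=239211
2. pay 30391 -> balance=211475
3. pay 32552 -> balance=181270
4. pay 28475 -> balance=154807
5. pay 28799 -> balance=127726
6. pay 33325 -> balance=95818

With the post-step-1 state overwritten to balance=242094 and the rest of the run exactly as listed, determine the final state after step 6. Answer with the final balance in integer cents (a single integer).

98864

state after step 1 := balance=242094
2. pay 30391 -> balance=214390
3. pay 32552 -> balance=184217
4. pay 28475 -> balance=157786
5. pay 28799 -> balance=130738
6. pay 33325 -> balance=98864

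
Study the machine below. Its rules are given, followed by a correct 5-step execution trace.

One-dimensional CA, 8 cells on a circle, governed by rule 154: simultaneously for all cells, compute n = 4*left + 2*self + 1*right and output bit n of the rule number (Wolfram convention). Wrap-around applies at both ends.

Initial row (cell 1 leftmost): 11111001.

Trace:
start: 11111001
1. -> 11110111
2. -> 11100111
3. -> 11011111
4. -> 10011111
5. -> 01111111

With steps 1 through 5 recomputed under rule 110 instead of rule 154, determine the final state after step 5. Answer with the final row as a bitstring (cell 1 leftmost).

(re-executing steps 1..5 under rule 110; state before step 1: 11111001)
1. -> 00001011
2. -> 00011111
3. -> 00110001
4. -> 01110011
5. -> 11010111

11010111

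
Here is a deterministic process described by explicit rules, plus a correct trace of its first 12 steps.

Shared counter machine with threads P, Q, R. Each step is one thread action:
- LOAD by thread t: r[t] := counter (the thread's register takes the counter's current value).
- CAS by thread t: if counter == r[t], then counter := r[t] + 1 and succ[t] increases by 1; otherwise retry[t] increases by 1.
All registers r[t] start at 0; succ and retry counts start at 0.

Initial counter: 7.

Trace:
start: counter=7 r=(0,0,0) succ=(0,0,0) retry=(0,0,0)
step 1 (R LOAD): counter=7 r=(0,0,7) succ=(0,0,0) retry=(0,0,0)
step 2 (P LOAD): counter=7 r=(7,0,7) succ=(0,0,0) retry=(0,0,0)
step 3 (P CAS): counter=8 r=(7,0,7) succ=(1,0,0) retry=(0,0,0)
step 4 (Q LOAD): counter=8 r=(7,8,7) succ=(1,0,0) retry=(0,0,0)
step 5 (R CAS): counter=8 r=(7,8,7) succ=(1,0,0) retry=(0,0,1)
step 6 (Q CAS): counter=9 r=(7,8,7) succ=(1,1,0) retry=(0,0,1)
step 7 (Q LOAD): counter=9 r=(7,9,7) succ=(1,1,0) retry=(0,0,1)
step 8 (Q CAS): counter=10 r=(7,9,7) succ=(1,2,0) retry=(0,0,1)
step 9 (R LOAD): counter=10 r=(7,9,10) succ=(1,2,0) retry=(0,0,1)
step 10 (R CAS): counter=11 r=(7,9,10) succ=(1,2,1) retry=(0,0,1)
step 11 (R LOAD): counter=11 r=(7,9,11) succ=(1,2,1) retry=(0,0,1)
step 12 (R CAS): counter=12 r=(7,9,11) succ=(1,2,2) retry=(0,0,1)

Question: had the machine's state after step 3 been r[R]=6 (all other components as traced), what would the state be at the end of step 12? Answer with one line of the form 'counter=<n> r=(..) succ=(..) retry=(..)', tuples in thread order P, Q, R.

state after step 3 := counter=8 r=(7,0,6) succ=(1,0,0) retry=(0,0,0)
step 4 (Q LOAD): counter=8 r=(7,8,6) succ=(1,0,0) retry=(0,0,0)
step 5 (R CAS): counter=8 r=(7,8,6) succ=(1,0,0) retry=(0,0,1)
step 6 (Q CAS): counter=9 r=(7,8,6) succ=(1,1,0) retry=(0,0,1)
step 7 (Q LOAD): counter=9 r=(7,9,6) succ=(1,1,0) retry=(0,0,1)
step 8 (Q CAS): counter=10 r=(7,9,6) succ=(1,2,0) retry=(0,0,1)
step 9 (R LOAD): counter=10 r=(7,9,10) succ=(1,2,0) retry=(0,0,1)
step 10 (R CAS): counter=11 r=(7,9,10) succ=(1,2,1) retry=(0,0,1)
step 11 (R LOAD): counter=11 r=(7,9,11) succ=(1,2,1) retry=(0,0,1)
step 12 (R CAS): counter=12 r=(7,9,11) succ=(1,2,2) retry=(0,0,1)

counter=12 r=(7,9,11) succ=(1,2,2) retry=(0,0,1)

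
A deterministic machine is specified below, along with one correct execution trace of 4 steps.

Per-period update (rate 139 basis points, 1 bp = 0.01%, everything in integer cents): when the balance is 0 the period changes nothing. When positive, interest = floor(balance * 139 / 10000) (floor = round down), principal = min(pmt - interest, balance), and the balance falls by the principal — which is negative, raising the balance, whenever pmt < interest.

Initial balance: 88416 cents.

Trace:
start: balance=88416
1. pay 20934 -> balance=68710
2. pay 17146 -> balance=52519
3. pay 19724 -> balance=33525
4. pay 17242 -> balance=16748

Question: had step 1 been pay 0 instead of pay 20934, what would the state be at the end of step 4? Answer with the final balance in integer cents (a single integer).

38568

(re-executing from step 1 with the substitution; state before step 1: balance=88416)
1. pay 0 -> balance=89644
2. pay 17146 -> balance=73744
3. pay 19724 -> balance=55045
4. pay 17242 -> balance=38568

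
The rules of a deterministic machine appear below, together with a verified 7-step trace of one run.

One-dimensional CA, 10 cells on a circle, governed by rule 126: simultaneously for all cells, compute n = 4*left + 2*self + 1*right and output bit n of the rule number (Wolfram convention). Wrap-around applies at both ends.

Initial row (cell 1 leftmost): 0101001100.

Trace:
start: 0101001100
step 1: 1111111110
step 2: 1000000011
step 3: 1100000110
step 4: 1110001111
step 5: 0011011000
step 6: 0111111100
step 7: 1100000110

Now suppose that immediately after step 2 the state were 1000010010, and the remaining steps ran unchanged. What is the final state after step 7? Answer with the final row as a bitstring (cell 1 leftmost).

0000001111

state after step 2 := 1000010010
step 3: 1100111111
step 4: 0111100000
step 5: 1100110000
step 6: 1111111001
step 7: 0000001111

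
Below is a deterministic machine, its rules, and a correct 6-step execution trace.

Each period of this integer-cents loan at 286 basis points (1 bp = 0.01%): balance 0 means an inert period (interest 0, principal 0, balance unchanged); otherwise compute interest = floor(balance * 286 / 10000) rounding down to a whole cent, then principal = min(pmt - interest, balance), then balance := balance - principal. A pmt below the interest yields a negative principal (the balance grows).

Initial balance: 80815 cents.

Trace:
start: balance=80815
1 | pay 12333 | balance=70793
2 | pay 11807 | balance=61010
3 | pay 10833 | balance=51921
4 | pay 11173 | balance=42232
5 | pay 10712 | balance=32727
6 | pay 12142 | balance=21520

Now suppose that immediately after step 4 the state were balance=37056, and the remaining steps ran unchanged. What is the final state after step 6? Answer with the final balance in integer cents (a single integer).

16044

state after step 4 := balance=37056
5 | pay 10712 | balance=27403
6 | pay 12142 | balance=16044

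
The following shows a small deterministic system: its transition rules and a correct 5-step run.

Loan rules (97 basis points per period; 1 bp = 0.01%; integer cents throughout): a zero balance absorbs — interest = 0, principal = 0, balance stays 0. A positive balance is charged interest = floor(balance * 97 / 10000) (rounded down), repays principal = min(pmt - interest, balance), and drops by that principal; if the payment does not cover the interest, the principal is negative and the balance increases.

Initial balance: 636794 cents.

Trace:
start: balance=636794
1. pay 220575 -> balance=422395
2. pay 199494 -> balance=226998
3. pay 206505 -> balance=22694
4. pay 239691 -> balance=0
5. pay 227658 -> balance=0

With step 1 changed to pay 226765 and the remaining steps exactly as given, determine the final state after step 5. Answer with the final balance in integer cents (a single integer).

0

(re-executing from step 1 with the substitution; state before step 1: balance=636794)
1. pay 226765 -> balance=416205
2. pay 199494 -> balance=220748
3. pay 206505 -> balance=16384
4. pay 239691 -> balance=0
5. pay 227658 -> balance=0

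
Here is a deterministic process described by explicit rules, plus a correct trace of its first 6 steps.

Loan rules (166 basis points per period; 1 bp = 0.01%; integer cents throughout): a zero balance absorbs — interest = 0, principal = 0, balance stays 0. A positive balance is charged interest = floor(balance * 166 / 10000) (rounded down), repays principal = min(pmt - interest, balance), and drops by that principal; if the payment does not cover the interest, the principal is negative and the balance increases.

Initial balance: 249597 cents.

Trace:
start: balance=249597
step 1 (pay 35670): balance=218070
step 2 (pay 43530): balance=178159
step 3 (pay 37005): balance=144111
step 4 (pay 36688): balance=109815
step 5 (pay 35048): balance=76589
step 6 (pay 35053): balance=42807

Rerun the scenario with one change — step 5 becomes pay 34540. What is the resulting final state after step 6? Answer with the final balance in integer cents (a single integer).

(re-executing from step 5 with the substitution; state before step 5: balance=109815)
step 5 (pay 34540): balance=77097
step 6 (pay 35053): balance=43323

43323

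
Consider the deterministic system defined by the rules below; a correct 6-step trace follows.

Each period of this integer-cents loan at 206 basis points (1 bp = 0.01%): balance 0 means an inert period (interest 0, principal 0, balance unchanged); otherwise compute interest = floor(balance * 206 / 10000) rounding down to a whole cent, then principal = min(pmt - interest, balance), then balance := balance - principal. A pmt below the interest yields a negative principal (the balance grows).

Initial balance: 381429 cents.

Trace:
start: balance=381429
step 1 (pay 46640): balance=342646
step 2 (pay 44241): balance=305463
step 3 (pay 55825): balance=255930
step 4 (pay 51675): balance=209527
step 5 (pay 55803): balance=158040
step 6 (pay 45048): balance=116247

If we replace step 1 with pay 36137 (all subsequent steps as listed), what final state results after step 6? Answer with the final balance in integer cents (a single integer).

(re-executing from step 1 with the substitution; state before step 1: balance=381429)
step 1 (pay 36137): balance=353149
step 2 (pay 44241): balance=316182
step 3 (pay 55825): balance=266870
step 4 (pay 51675): balance=220692
step 5 (pay 55803): balance=169435
step 6 (pay 45048): balance=127877

127877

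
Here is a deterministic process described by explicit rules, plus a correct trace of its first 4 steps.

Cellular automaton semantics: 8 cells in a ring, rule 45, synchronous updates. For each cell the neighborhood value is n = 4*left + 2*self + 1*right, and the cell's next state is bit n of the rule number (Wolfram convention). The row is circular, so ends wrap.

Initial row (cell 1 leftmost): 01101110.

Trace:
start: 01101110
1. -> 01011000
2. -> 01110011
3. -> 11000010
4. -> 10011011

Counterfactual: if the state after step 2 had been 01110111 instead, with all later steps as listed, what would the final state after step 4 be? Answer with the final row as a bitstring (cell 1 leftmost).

state after step 2 := 01110111
3. -> 11001100
4. -> 10001000

10001000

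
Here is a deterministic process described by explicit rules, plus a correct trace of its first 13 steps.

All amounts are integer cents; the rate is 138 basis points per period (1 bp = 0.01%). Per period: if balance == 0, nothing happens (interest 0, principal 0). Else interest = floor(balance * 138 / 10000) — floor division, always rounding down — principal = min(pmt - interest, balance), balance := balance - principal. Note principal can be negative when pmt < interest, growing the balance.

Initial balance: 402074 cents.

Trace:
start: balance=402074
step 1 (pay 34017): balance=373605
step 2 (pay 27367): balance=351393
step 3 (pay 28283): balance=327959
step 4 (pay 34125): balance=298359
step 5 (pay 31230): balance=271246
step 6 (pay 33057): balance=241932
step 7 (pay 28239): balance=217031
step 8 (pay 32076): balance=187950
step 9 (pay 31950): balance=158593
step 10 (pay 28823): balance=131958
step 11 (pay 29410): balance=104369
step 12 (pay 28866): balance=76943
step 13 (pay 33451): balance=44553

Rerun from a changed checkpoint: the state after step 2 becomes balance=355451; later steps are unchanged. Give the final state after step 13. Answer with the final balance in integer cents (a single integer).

state after step 2 := balance=355451
step 3 (pay 28283): balance=332073
step 4 (pay 34125): balance=302530
step 5 (pay 31230): balance=275474
step 6 (pay 33057): balance=246218
step 7 (pay 28239): balance=221376
step 8 (pay 32076): balance=192354
step 9 (pay 31950): balance=163058
step 10 (pay 28823): balance=136485
step 11 (pay 29410): balance=108958
step 12 (pay 28866): balance=81595
step 13 (pay 33451): balance=49270

49270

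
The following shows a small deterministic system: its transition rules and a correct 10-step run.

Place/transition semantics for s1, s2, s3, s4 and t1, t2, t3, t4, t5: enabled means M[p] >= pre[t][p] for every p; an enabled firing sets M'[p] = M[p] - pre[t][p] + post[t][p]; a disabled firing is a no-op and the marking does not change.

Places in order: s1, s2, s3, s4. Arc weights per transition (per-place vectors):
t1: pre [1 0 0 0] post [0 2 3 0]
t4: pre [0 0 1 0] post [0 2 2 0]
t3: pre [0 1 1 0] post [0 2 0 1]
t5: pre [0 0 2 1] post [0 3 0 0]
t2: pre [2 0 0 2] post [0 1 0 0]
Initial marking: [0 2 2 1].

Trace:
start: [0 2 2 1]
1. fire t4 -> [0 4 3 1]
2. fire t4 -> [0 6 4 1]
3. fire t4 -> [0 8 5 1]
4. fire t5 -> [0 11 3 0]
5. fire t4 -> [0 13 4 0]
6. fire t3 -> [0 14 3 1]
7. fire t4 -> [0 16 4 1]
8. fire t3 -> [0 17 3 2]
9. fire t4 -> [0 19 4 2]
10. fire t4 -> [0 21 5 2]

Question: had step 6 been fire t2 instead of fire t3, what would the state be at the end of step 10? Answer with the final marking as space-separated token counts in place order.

0 20 6 1

(re-executing from step 6 with the substitution; state before step 6: [0 13 4 0])
6. fire t2 -> [0 13 4 0]
7. fire t4 -> [0 15 5 0]
8. fire t3 -> [0 16 4 1]
9. fire t4 -> [0 18 5 1]
10. fire t4 -> [0 20 6 1]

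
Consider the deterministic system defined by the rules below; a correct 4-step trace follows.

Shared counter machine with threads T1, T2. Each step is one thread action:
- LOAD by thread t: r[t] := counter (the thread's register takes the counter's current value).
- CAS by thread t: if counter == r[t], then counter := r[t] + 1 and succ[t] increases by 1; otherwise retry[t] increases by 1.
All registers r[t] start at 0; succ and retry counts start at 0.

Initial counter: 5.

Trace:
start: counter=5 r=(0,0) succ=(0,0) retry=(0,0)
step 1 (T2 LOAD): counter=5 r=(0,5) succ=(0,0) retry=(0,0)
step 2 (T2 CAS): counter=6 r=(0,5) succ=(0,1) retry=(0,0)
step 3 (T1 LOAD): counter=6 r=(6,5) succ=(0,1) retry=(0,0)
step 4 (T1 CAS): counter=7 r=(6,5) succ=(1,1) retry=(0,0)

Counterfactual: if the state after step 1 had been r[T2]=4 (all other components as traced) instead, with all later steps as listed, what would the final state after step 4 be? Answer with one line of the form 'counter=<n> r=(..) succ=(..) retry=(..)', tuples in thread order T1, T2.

counter=6 r=(5,4) succ=(1,0) retry=(0,1)

state after step 1 := counter=5 r=(0,4) succ=(0,0) retry=(0,0)
step 2 (T2 CAS): counter=5 r=(0,4) succ=(0,0) retry=(0,1)
step 3 (T1 LOAD): counter=5 r=(5,4) succ=(0,0) retry=(0,1)
step 4 (T1 CAS): counter=6 r=(5,4) succ=(1,0) retry=(0,1)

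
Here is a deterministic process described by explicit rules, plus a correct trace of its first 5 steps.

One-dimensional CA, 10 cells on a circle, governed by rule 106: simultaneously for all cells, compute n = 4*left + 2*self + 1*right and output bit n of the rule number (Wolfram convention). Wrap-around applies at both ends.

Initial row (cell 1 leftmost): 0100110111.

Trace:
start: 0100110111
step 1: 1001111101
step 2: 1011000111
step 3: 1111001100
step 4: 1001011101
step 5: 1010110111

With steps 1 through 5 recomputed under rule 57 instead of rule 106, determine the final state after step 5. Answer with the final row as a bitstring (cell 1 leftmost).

(re-executing steps 1..5 under rule 57; state before step 1: 0100110111)
step 1: 1010101100
step 2: 0101011010
step 3: 0010110101
step 4: 1001101010
step 5: 0101010101

0101010101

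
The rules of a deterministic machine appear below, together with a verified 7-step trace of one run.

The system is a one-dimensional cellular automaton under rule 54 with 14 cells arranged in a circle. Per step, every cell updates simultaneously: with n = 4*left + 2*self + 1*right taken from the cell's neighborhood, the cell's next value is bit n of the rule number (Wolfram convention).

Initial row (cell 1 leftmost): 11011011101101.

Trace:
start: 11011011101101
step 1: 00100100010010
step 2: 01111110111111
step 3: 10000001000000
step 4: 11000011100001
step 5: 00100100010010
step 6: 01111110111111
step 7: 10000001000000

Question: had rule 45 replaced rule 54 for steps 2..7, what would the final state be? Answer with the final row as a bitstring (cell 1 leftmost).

(re-executing steps 2..7 under rule 45; state before step 2: 00100100010010)
step 2: 10100101010010
step 3: 11100111110011
step 4: 00000100000010
step 5: 11110101111010
step 6: 10001111000111
step 7: 00101000010100

00101000010100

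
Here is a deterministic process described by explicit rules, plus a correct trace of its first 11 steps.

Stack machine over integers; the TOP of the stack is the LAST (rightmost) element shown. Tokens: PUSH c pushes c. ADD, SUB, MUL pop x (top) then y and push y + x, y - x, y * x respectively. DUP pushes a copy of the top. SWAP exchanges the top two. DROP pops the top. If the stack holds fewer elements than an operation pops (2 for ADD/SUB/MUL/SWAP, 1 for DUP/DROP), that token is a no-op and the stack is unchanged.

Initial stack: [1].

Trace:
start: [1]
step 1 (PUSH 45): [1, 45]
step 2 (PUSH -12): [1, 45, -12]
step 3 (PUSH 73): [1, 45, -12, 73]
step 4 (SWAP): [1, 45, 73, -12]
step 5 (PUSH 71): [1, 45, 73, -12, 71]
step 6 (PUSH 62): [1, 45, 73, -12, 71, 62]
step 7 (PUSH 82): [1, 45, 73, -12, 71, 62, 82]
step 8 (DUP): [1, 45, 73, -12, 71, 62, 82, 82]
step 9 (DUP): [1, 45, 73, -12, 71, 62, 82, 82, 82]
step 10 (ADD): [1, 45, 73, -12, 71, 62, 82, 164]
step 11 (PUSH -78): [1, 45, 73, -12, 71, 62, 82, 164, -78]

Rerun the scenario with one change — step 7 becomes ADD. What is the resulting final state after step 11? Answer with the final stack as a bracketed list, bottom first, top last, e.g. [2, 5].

[1, 45, 73, -12, 133, 266, -78]

(re-executing from step 7 with the substitution; state before step 7: [1, 45, 73, -12, 71, 62])
step 7 (ADD): [1, 45, 73, -12, 133]
step 8 (DUP): [1, 45, 73, -12, 133, 133]
step 9 (DUP): [1, 45, 73, -12, 133, 133, 133]
step 10 (ADD): [1, 45, 73, -12, 133, 266]
step 11 (PUSH -78): [1, 45, 73, -12, 133, 266, -78]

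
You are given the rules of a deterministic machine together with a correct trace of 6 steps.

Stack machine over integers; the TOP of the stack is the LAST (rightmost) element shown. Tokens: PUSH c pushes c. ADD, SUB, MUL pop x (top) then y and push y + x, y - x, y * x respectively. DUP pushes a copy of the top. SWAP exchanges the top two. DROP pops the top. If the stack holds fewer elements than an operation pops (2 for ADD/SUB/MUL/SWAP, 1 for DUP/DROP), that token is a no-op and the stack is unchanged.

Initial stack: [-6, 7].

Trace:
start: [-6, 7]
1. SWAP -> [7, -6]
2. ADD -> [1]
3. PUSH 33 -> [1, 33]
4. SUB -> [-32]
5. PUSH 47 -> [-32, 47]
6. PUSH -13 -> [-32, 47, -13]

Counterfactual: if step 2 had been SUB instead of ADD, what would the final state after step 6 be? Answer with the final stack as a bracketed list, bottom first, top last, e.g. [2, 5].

(re-executing from step 2 with the substitution; state before step 2: [7, -6])
2. SUB -> [13]
3. PUSH 33 -> [13, 33]
4. SUB -> [-20]
5. PUSH 47 -> [-20, 47]
6. PUSH -13 -> [-20, 47, -13]

[-20, 47, -13]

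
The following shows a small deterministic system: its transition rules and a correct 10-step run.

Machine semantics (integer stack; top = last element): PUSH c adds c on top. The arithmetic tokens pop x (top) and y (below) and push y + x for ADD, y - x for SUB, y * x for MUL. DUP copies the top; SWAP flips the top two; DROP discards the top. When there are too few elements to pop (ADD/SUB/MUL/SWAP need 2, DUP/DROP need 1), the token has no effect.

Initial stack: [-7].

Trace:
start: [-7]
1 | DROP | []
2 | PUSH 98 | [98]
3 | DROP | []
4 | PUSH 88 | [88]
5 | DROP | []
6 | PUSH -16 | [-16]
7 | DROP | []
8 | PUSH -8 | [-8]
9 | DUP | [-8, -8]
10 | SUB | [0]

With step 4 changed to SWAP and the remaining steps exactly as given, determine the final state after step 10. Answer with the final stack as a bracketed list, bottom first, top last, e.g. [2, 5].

(re-executing from step 4 with the substitution; state before step 4: [])
4 | SWAP | []
5 | DROP | []
6 | PUSH -16 | [-16]
7 | DROP | []
8 | PUSH -8 | [-8]
9 | DUP | [-8, -8]
10 | SUB | [0]

[0]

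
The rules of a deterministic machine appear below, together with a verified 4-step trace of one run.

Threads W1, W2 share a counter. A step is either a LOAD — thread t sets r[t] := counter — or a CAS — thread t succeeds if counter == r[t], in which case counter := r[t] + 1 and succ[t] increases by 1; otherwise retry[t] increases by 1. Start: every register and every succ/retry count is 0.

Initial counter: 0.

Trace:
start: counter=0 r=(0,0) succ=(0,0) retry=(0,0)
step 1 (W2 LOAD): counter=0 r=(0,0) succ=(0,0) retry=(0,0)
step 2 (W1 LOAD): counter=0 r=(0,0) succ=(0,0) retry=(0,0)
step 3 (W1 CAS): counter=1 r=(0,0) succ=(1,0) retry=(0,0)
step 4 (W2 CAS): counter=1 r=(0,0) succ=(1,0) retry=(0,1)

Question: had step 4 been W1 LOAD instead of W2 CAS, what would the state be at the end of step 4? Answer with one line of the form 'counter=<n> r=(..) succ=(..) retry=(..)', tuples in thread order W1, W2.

counter=1 r=(1,0) succ=(1,0) retry=(0,0)

(re-executing from step 4 with the substitution; state before step 4: counter=1 r=(0,0) succ=(1,0) retry=(0,0))
step 4 (W1 LOAD): counter=1 r=(1,0) succ=(1,0) retry=(0,0)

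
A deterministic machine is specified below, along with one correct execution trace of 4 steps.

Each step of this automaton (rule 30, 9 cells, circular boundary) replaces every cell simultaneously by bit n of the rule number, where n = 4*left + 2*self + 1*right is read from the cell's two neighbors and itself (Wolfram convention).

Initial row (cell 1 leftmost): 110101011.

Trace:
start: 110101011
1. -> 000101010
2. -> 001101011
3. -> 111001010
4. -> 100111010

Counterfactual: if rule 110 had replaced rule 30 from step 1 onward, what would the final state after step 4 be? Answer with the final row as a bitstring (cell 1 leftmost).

010001100

(re-executing steps 1..4 under rule 110; state before step 1: 110101011)
1. -> 011111110
2. -> 110000010
3. -> 110000111
4. -> 010001100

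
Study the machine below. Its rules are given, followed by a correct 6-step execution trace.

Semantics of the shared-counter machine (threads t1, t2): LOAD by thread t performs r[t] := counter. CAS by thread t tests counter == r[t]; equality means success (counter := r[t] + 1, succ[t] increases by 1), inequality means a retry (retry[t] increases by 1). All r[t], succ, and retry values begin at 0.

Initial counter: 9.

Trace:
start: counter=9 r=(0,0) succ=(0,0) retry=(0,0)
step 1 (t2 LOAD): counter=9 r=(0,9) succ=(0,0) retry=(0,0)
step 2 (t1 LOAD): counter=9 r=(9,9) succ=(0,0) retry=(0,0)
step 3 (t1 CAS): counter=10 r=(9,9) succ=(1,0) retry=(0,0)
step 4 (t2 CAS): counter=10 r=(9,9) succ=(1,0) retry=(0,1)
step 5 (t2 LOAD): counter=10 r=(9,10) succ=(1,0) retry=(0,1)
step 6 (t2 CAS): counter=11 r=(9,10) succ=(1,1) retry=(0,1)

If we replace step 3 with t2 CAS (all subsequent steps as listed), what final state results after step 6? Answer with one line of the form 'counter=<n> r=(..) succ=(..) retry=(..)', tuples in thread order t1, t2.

counter=11 r=(9,10) succ=(0,2) retry=(0,1)

(re-executing from step 3 with the substitution; state before step 3: counter=9 r=(9,9) succ=(0,0) retry=(0,0))
step 3 (t2 CAS): counter=10 r=(9,9) succ=(0,1) retry=(0,0)
step 4 (t2 CAS): counter=10 r=(9,9) succ=(0,1) retry=(0,1)
step 5 (t2 LOAD): counter=10 r=(9,10) succ=(0,1) retry=(0,1)
step 6 (t2 CAS): counter=11 r=(9,10) succ=(0,2) retry=(0,1)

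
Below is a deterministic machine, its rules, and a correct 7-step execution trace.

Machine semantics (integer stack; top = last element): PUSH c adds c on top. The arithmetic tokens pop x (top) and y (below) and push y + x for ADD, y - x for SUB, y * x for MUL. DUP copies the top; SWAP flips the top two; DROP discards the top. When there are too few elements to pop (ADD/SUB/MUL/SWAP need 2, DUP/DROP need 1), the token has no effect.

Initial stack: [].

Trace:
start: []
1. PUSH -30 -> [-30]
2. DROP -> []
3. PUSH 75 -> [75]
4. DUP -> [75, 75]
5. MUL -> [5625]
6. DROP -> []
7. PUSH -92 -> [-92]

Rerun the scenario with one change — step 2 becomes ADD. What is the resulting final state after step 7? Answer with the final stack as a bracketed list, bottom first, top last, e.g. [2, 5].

[-30, -92]

(re-executing from step 2 with the substitution; state before step 2: [-30])
2. ADD -> [-30]
3. PUSH 75 -> [-30, 75]
4. DUP -> [-30, 75, 75]
5. MUL -> [-30, 5625]
6. DROP -> [-30]
7. PUSH -92 -> [-30, -92]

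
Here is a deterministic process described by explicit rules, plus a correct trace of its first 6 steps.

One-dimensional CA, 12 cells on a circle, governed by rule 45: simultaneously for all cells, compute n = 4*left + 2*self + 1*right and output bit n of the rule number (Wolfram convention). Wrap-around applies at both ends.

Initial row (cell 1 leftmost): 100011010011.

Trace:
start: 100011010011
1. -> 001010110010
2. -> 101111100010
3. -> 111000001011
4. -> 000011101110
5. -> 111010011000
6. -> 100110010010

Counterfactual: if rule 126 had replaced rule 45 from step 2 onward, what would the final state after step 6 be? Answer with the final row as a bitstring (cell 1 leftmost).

(re-executing steps 2..6 under rule 126; state before step 2: 001010110010)
2. -> 011111111111
3. -> 110000000001
4. -> 011000000011
5. -> 111100000111
6. -> 000110001100

000110001100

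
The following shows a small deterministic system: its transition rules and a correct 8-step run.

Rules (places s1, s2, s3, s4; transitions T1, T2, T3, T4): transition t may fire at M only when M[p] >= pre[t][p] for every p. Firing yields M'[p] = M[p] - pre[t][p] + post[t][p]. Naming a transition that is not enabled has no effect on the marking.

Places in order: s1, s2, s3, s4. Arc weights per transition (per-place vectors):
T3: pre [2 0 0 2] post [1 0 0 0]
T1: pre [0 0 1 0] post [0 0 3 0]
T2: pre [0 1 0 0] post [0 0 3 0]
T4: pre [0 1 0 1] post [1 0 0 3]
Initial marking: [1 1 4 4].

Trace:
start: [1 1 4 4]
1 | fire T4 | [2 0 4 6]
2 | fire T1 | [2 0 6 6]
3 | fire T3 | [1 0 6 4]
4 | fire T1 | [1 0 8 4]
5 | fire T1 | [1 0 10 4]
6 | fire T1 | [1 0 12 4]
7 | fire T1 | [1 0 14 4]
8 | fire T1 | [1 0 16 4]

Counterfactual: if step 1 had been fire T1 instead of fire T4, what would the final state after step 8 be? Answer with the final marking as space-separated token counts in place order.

1 1 18 4

(re-executing from step 1 with the substitution; state before step 1: [1 1 4 4])
1 | fire T1 | [1 1 6 4]
2 | fire T1 | [1 1 8 4]
3 | fire T3 | [1 1 8 4]
4 | fire T1 | [1 1 10 4]
5 | fire T1 | [1 1 12 4]
6 | fire T1 | [1 1 14 4]
7 | fire T1 | [1 1 16 4]
8 | fire T1 | [1 1 18 4]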